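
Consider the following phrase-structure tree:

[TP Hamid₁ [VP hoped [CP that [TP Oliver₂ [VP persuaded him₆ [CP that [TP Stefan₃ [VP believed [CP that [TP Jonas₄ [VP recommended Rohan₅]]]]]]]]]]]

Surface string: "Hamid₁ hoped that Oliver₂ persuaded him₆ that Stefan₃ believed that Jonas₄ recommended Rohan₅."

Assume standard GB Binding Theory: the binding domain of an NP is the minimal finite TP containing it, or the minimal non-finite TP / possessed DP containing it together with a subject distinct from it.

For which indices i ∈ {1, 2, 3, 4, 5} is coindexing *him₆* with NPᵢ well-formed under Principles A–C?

*him* is a pronoun, so Principle B applies: it must be free in its binding domain.
Binding domain of *him₆*: the embedded TP, whose subject is Oliver₂.
*Hamid₁* c-commands the pronoun but from outside its binding domain, and is not c-commanded by it → coindexation permitted.
*Oliver₂* c-commands the pronoun within its binding domain → coindexation would violate Principle B.
*Stefan₃*: the pronoun c-commands this R-expression → coindexation would violate Principle C on *Stefan₃*.
*Jonas₄*: the pronoun c-commands this R-expression → coindexation would violate Principle C on *Jonas₄*.
*Rohan₅*: the pronoun c-commands this R-expression → coindexation would violate Principle C on *Rohan₅*.

{1}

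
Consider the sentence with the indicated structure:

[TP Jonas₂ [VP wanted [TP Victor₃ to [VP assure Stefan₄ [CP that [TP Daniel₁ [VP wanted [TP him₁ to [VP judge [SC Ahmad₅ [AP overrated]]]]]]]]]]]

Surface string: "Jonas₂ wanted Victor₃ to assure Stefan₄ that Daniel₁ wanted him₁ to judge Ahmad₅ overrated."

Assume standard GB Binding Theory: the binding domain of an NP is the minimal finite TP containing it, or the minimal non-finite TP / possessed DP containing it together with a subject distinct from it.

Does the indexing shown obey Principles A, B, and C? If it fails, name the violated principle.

Principle B

The two coindexed NPs are *Daniel₁* and *him₁*.
*him₁* is a pronoun. Its binding domain is the embedded TP, whose subject is Daniel₁.
*Daniel₁* c-commands it within that domain and carries the same index.
The pronoun is locally bound → Principle B violation.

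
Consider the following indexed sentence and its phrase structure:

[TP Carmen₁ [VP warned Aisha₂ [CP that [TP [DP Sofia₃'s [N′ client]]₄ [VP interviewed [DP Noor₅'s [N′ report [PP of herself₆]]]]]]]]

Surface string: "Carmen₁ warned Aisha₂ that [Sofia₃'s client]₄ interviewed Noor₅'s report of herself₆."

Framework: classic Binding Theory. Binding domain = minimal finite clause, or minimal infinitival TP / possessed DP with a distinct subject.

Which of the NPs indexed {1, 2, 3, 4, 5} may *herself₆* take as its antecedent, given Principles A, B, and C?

{5}

*herself* is an anaphor, so Principle A applies: it must be bound in its binding domain.
Binding domain of *herself₆*: the possessed DP, whose subject is Noor₅.
*Carmen₁* c-commands the anaphor but is outside its binding domain → cannot satisfy Principle A.
*Aisha₂* c-commands the anaphor but is outside its binding domain → cannot satisfy Principle A.
*Sofia₃* does not c-command the anaphor → cannot bind it.
*[Sofia₃'s client]₄* c-commands the anaphor but is outside its binding domain → cannot satisfy Principle A.
*Noor₅* c-commands the anaphor within its binding domain → licit binder.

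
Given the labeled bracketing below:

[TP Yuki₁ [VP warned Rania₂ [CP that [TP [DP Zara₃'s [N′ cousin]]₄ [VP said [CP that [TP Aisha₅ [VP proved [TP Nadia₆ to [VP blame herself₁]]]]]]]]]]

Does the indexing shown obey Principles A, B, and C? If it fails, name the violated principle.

The two coindexed NPs are *Yuki₁* and *herself₁*.
*herself₁* is an anaphor. Principle A requires it to be bound within its binding domain — the embedded TP, whose subject is Nadia₆.
Within that domain it is c-commanded by *Nadia₆*, which does not share its index.
*Yuki₁* does c-command the anaphor, but from outside its binding domain.
The anaphor is unbound in its domain → Principle A violation.

Principle A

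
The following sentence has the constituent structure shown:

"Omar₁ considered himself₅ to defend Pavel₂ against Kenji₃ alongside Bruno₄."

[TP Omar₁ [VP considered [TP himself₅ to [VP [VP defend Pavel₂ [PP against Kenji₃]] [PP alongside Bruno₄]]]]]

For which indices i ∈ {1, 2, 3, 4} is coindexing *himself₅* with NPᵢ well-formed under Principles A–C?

{1}

*himself* is an anaphor, so Principle A applies: it must be bound in its binding domain.
Binding domain of *himself₅*: the matrix TP, whose subject is Omar₁.
*Omar₁* c-commands the anaphor within its binding domain → licit binder.
*Pavel₂* does not c-command the anaphor → cannot bind it.
*Kenji₃* does not c-command the anaphor → cannot bind it.
*Bruno₄* does not c-command the anaphor → cannot bind it.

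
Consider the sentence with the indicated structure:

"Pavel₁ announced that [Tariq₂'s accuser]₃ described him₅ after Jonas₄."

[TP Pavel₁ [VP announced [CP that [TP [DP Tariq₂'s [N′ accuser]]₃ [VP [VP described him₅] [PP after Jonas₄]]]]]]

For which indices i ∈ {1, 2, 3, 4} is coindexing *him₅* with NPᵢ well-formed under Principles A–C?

{1, 2, 4}

*him* is a pronoun, so Principle B applies: it must be free in its binding domain.
Binding domain of *him₅*: the embedded TP, whose subject is [Tariq₂'s accuser]₃.
*Pavel₁* c-commands the pronoun but from outside its binding domain, and is not c-commanded by it → coindexation permitted.
*Tariq₂* and the pronoun do not c-command one another → neither Principle B nor Principle C is at stake; coindexation permitted.
*[Tariq₂'s accuser]₃* c-commands the pronoun within its binding domain → coindexation would violate Principle B.
*Jonas₄* and the pronoun do not c-command one another → neither Principle B nor Principle C is at stake; coindexation permitted.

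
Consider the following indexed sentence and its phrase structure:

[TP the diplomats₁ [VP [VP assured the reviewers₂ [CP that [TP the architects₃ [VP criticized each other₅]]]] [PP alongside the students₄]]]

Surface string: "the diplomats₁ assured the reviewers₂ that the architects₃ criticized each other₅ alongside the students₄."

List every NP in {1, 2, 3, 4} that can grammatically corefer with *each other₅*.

{3}

*each other* is an anaphor, so Principle A applies: it must be bound in its binding domain.
Binding domain of *each other₅*: the embedded TP, whose subject is the architects₃.
*the diplomats₁* c-commands the anaphor but is outside its binding domain → cannot satisfy Principle A.
*the reviewers₂* c-commands the anaphor but is outside its binding domain → cannot satisfy Principle A.
*the architects₃* c-commands the anaphor within its binding domain → licit binder.
*the students₄* does not c-command the anaphor → cannot bind it.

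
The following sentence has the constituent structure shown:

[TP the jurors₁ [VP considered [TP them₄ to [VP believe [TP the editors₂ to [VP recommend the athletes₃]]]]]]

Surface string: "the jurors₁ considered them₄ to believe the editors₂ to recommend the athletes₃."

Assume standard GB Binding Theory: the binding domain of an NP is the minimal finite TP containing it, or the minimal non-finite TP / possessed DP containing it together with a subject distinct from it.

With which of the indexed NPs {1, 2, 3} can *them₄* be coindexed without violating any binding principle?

*them* is a pronoun, so Principle B applies: it must be free in its binding domain.
Binding domain of *them₄*: the matrix TP, whose subject is the jurors₁.
*the jurors₁* c-commands the pronoun within its binding domain → coindexation would violate Principle B.
*the editors₂*: the pronoun c-commands this R-expression → coindexation would violate Principle C on *the editors₂*.
*the athletes₃*: the pronoun c-commands this R-expression → coindexation would violate Principle C on *the athletes₃*.

none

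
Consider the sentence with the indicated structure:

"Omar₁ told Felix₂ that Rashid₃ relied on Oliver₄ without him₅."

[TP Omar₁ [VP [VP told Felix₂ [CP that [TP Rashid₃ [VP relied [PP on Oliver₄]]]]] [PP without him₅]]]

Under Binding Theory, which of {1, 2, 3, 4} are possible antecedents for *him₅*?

{2, 3, 4}

*him* is a pronoun, so Principle B applies: it must be free in its binding domain.
Binding domain of *him₅*: the matrix TP, whose subject is Omar₁.
*Omar₁* c-commands the pronoun within its binding domain → coindexation would violate Principle B.
*Felix₂* and the pronoun do not c-command one another → neither Principle B nor Principle C is at stake; coindexation permitted.
*Rashid₃* and the pronoun do not c-command one another → neither Principle B nor Principle C is at stake; coindexation permitted.
*Oliver₄* and the pronoun do not c-command one another → neither Principle B nor Principle C is at stake; coindexation permitted.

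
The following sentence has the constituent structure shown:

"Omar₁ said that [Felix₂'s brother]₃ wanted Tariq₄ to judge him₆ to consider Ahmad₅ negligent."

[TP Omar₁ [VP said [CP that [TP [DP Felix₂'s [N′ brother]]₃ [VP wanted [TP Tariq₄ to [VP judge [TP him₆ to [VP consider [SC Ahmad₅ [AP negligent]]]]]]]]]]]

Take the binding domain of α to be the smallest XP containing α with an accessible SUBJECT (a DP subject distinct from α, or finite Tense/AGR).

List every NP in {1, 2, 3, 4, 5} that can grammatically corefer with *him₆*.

{1, 2, 3}

*him* is a pronoun, so Principle B applies: it must be free in its binding domain.
Binding domain of *him₆*: the embedded TP, whose subject is Tariq₄.
*Omar₁* c-commands the pronoun but from outside its binding domain, and is not c-commanded by it → coindexation permitted.
*Felix₂* and the pronoun do not c-command one another → neither Principle B nor Principle C is at stake; coindexation permitted.
*[Felix₂'s brother]₃* c-commands the pronoun but from outside its binding domain, and is not c-commanded by it → coindexation permitted.
*Tariq₄* c-commands the pronoun within its binding domain → coindexation would violate Principle B.
*Ahmad₅*: the pronoun c-commands this R-expression → coindexation would violate Principle C on *Ahmad₅*.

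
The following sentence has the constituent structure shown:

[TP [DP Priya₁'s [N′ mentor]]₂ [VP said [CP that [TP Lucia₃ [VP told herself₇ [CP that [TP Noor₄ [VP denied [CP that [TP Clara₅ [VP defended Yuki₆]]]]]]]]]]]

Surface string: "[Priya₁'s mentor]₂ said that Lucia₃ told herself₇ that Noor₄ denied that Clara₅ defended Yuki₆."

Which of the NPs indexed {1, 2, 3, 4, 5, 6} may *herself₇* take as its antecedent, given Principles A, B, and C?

{3}

*herself* is an anaphor, so Principle A applies: it must be bound in its binding domain.
Binding domain of *herself₇*: the embedded TP, whose subject is Lucia₃.
*Priya₁* does not c-command the anaphor → cannot bind it.
*[Priya₁'s mentor]₂* c-commands the anaphor but is outside its binding domain → cannot satisfy Principle A.
*Lucia₃* c-commands the anaphor within its binding domain → licit binder.
*Noor₄* does not c-command the anaphor → cannot bind it.
*Clara₅* does not c-command the anaphor → cannot bind it.
*Yuki₆* does not c-command the anaphor → cannot bind it.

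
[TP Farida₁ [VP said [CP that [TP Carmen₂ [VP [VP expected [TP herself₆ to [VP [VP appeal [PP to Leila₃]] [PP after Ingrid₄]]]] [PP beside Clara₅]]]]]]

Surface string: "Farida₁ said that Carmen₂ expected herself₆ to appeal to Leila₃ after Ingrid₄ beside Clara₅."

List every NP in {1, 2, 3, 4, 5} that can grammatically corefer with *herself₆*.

{2}

*herself* is an anaphor, so Principle A applies: it must be bound in its binding domain.
Binding domain of *herself₆*: the embedded TP, whose subject is Carmen₂.
*Farida₁* c-commands the anaphor but is outside its binding domain → cannot satisfy Principle A.
*Carmen₂* c-commands the anaphor within its binding domain → licit binder.
*Leila₃* does not c-command the anaphor → cannot bind it.
*Ingrid₄* does not c-command the anaphor → cannot bind it.
*Clara₅* does not c-command the anaphor → cannot bind it.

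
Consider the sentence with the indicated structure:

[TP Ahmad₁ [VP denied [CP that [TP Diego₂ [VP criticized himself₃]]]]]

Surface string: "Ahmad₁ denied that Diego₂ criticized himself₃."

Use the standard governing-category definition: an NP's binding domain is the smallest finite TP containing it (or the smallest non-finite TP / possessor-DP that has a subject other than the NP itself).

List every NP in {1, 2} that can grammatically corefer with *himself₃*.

{2}

*himself* is an anaphor, so Principle A applies: it must be bound in its binding domain.
Binding domain of *himself₃*: the embedded TP, whose subject is Diego₂.
*Ahmad₁* c-commands the anaphor but is outside its binding domain → cannot satisfy Principle A.
*Diego₂* c-commands the anaphor within its binding domain → licit binder.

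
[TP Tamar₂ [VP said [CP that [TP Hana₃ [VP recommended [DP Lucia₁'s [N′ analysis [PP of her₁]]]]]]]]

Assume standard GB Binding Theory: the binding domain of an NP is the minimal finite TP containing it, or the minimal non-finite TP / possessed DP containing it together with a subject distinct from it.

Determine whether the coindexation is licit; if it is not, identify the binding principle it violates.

Principle B

The two coindexed NPs are *Lucia₁* and *her₁*.
*her₁* is a pronoun. Its binding domain is the possessed DP, whose subject is Lucia₁.
*Lucia₁* c-commands it within that domain and carries the same index.
The pronoun is locally bound → Principle B violation.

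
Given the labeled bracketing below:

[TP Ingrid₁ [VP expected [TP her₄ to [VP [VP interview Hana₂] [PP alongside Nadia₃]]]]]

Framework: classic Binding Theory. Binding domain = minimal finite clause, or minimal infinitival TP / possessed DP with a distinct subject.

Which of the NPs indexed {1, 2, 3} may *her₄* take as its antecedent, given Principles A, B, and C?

none

*her* is a pronoun, so Principle B applies: it must be free in its binding domain.
Binding domain of *her₄*: the matrix TP, whose subject is Ingrid₁.
*Ingrid₁* c-commands the pronoun within its binding domain → coindexation would violate Principle B.
*Hana₂*: the pronoun c-commands this R-expression → coindexation would violate Principle C on *Hana₂*.
*Nadia₃*: the pronoun c-commands this R-expression → coindexation would violate Principle C on *Nadia₃*.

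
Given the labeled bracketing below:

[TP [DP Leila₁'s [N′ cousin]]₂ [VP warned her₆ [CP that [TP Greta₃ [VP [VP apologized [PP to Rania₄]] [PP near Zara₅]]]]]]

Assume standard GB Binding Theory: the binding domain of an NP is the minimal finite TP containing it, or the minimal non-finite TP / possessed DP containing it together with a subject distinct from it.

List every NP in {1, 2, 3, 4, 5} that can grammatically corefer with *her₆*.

{1}

*her* is a pronoun, so Principle B applies: it must be free in its binding domain.
Binding domain of *her₆*: the matrix TP, whose subject is [Leila₁'s cousin]₂.
*Leila₁* and the pronoun do not c-command one another → neither Principle B nor Principle C is at stake; coindexation permitted.
*[Leila₁'s cousin]₂* c-commands the pronoun within its binding domain → coindexation would violate Principle B.
*Greta₃*: the pronoun c-commands this R-expression → coindexation would violate Principle C on *Greta₃*.
*Rania₄*: the pronoun c-commands this R-expression → coindexation would violate Principle C on *Rania₄*.
*Zara₅*: the pronoun c-commands this R-expression → coindexation would violate Principle C on *Zara₅*.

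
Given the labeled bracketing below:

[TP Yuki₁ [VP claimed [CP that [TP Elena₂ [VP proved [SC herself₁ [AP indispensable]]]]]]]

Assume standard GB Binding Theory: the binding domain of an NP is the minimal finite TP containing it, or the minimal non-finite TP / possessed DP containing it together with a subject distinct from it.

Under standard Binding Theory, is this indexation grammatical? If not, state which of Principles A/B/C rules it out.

The two coindexed NPs are *Yuki₁* and *herself₁*.
*herself₁* is an anaphor. Principle A requires it to be bound within its binding domain — the embedded TP, whose subject is Elena₂.
Within that domain it is c-commanded by *Elena₂*, which does not share its index.
*Yuki₁* does c-command the anaphor, but from outside its binding domain.
The anaphor is unbound in its domain → Principle A violation.

Principle A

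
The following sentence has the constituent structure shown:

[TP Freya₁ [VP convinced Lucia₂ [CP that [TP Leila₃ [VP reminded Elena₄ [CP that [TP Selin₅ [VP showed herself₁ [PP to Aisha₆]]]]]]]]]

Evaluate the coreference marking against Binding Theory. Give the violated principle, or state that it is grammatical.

The two coindexed NPs are *Freya₁* and *herself₁*.
*herself₁* is an anaphor. Principle A requires it to be bound within its binding domain — the embedded TP, whose subject is Selin₅.
Within that domain it is c-commanded by *Selin₅*, which does not share its index.
*Freya₁* does c-command the anaphor, but from outside its binding domain.
The anaphor is unbound in its domain → Principle A violation.

Principle A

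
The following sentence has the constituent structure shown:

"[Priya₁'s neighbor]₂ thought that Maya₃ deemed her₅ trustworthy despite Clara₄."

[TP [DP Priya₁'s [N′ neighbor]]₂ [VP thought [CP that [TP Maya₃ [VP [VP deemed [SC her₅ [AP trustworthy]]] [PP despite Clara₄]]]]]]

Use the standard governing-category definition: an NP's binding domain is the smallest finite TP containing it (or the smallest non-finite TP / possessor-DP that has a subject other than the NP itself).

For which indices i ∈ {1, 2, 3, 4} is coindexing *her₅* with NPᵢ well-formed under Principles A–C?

*her* is a pronoun, so Principle B applies: it must be free in its binding domain.
Binding domain of *her₅*: the embedded TP, whose subject is Maya₃.
*Priya₁* and the pronoun do not c-command one another → neither Principle B nor Principle C is at stake; coindexation permitted.
*[Priya₁'s neighbor]₂* c-commands the pronoun but from outside its binding domain, and is not c-commanded by it → coindexation permitted.
*Maya₃* c-commands the pronoun within its binding domain → coindexation would violate Principle B.
*Clara₄* and the pronoun do not c-command one another → neither Principle B nor Principle C is at stake; coindexation permitted.

{1, 2, 4}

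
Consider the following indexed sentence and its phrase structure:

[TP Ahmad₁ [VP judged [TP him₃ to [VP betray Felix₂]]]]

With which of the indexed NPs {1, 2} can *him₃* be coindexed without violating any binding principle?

*him* is a pronoun, so Principle B applies: it must be free in its binding domain.
Binding domain of *him₃*: the matrix TP, whose subject is Ahmad₁.
*Ahmad₁* c-commands the pronoun within its binding domain → coindexation would violate Principle B.
*Felix₂*: the pronoun c-commands this R-expression → coindexation would violate Principle C on *Felix₂*.

none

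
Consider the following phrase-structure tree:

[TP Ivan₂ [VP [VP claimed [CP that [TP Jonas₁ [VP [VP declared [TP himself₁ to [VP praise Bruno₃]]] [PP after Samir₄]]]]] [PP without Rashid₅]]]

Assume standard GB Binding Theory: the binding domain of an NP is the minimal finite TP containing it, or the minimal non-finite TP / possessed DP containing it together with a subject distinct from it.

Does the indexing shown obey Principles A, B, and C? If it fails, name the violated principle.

grammatical

The two coindexed NPs are *Jonas₁* and *himself₁*.
*himself₁* is an anaphor; its binding domain is the embedded TP, whose subject is Jonas₁. *Jonas₁* c-commands it within that domain and shares its index, so Principle A is satisfied.
*Jonas₁* is an R-expression; *himself₁* does not c-command it, and no other NP shares its index, so Principle C is satisfied.
All principles are respected.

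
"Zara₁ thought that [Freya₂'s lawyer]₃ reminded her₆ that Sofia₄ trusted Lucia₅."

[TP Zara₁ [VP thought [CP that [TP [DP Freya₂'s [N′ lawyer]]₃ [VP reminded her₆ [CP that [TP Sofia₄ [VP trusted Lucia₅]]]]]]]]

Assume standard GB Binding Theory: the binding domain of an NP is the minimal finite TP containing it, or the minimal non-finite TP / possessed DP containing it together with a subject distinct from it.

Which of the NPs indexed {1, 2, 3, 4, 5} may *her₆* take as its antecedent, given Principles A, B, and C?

{1, 2}

*her* is a pronoun, so Principle B applies: it must be free in its binding domain.
Binding domain of *her₆*: the embedded TP, whose subject is [Freya₂'s lawyer]₃.
*Zara₁* c-commands the pronoun but from outside its binding domain, and is not c-commanded by it → coindexation permitted.
*Freya₂* and the pronoun do not c-command one another → neither Principle B nor Principle C is at stake; coindexation permitted.
*[Freya₂'s lawyer]₃* c-commands the pronoun within its binding domain → coindexation would violate Principle B.
*Sofia₄*: the pronoun c-commands this R-expression → coindexation would violate Principle C on *Sofia₄*.
*Lucia₅*: the pronoun c-commands this R-expression → coindexation would violate Principle C on *Lucia₅*.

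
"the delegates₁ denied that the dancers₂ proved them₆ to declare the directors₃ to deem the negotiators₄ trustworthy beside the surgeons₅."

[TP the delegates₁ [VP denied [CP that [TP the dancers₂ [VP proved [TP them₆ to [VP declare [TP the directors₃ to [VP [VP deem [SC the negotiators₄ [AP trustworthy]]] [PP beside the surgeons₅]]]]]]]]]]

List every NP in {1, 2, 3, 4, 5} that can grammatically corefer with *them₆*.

{1}

*them* is a pronoun, so Principle B applies: it must be free in its binding domain.
Binding domain of *them₆*: the embedded TP, whose subject is the dancers₂.
*the delegates₁* c-commands the pronoun but from outside its binding domain, and is not c-commanded by it → coindexation permitted.
*the dancers₂* c-commands the pronoun within its binding domain → coindexation would violate Principle B.
*the directors₃*: the pronoun c-commands this R-expression → coindexation would violate Principle C on *the directors₃*.
*the negotiators₄*: the pronoun c-commands this R-expression → coindexation would violate Principle C on *the negotiators₄*.
*the surgeons₅*: the pronoun c-commands this R-expression → coindexation would violate Principle C on *the surgeons₅*.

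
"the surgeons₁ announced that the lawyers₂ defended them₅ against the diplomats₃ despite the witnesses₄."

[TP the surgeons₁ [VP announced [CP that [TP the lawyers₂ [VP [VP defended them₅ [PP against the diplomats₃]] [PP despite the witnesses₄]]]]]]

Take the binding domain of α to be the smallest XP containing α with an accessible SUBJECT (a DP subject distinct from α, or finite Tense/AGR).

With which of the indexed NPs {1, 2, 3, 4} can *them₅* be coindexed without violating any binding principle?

{1, 4}

*them* is a pronoun, so Principle B applies: it must be free in its binding domain.
Binding domain of *them₅*: the embedded TP, whose subject is the lawyers₂.
*the surgeons₁* c-commands the pronoun but from outside its binding domain, and is not c-commanded by it → coindexation permitted.
*the lawyers₂* c-commands the pronoun within its binding domain → coindexation would violate Principle B.
*the diplomats₃*: the pronoun c-commands this R-expression → coindexation would violate Principle C on *the diplomats₃*.
*the witnesses₄* and the pronoun do not c-command one another → neither Principle B nor Principle C is at stake; coindexation permitted.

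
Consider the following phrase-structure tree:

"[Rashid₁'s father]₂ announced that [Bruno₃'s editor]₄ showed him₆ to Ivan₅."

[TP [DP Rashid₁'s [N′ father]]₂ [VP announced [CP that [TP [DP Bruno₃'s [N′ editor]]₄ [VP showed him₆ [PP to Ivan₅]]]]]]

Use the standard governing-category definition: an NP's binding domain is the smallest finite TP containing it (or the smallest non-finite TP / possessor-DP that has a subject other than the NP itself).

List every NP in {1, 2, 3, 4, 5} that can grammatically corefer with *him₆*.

{1, 2, 3}

*him* is a pronoun, so Principle B applies: it must be free in its binding domain.
Binding domain of *him₆*: the embedded TP, whose subject is [Bruno₃'s editor]₄.
*Rashid₁* and the pronoun do not c-command one another → neither Principle B nor Principle C is at stake; coindexation permitted.
*[Rashid₁'s father]₂* c-commands the pronoun but from outside its binding domain, and is not c-commanded by it → coindexation permitted.
*Bruno₃* and the pronoun do not c-command one another → neither Principle B nor Principle C is at stake; coindexation permitted.
*[Bruno₃'s editor]₄* c-commands the pronoun within its binding domain → coindexation would violate Principle B.
*Ivan₅*: the pronoun c-commands this R-expression → coindexation would violate Principle C on *Ivan₅*.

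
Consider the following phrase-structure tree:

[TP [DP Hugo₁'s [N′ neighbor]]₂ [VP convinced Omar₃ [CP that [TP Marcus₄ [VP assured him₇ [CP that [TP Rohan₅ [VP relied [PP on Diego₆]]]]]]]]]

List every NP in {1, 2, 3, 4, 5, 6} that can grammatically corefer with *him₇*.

*him* is a pronoun, so Principle B applies: it must be free in its binding domain.
Binding domain of *him₇*: the embedded TP, whose subject is Marcus₄.
*Hugo₁* and the pronoun do not c-command one another → neither Principle B nor Principle C is at stake; coindexation permitted.
*[Hugo₁'s neighbor]₂* c-commands the pronoun but from outside its binding domain, and is not c-commanded by it → coindexation permitted.
*Omar₃* c-commands the pronoun but from outside its binding domain, and is not c-commanded by it → coindexation permitted.
*Marcus₄* c-commands the pronoun within its binding domain → coindexation would violate Principle B.
*Rohan₅*: the pronoun c-commands this R-expression → coindexation would violate Principle C on *Rohan₅*.
*Diego₆*: the pronoun c-commands this R-expression → coindexation would violate Principle C on *Diego₆*.

{1, 2, 3}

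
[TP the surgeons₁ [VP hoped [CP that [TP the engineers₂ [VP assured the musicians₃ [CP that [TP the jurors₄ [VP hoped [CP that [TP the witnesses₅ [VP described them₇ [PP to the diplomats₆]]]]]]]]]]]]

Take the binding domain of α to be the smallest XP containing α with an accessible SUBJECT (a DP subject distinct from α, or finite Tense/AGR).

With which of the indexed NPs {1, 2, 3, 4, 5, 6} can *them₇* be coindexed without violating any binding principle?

{1, 2, 3, 4}

*them* is a pronoun, so Principle B applies: it must be free in its binding domain.
Binding domain of *them₇*: the embedded TP, whose subject is the witnesses₅.
*the surgeons₁* c-commands the pronoun but from outside its binding domain, and is not c-commanded by it → coindexation permitted.
*the engineers₂* c-commands the pronoun but from outside its binding domain, and is not c-commanded by it → coindexation permitted.
*the musicians₃* c-commands the pronoun but from outside its binding domain, and is not c-commanded by it → coindexation permitted.
*the jurors₄* c-commands the pronoun but from outside its binding domain, and is not c-commanded by it → coindexation permitted.
*the witnesses₅* c-commands the pronoun within its binding domain → coindexation would violate Principle B.
*the diplomats₆*: the pronoun c-commands this R-expression → coindexation would violate Principle C on *the diplomats₆*.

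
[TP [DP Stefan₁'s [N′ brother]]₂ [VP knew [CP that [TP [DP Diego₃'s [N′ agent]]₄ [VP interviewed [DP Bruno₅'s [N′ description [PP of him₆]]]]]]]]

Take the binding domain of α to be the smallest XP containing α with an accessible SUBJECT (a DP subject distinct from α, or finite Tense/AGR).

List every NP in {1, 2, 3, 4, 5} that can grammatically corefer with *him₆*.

{1, 2, 3, 4}

*him* is a pronoun, so Principle B applies: it must be free in its binding domain.
Binding domain of *him₆*: the possessed DP, whose subject is Bruno₅.
*Stefan₁* and the pronoun do not c-command one another → neither Principle B nor Principle C is at stake; coindexation permitted.
*[Stefan₁'s brother]₂* c-commands the pronoun but from outside its binding domain, and is not c-commanded by it → coindexation permitted.
*Diego₃* and the pronoun do not c-command one another → neither Principle B nor Principle C is at stake; coindexation permitted.
*[Diego₃'s agent]₄* c-commands the pronoun but from outside its binding domain, and is not c-commanded by it → coindexation permitted.
*Bruno₅* c-commands the pronoun within its binding domain → coindexation would violate Principle B.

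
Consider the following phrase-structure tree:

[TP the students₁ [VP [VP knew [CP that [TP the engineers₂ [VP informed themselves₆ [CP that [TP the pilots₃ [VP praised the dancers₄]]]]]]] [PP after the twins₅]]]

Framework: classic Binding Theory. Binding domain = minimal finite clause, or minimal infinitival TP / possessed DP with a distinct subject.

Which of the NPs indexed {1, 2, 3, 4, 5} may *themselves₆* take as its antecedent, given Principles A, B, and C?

{2}

*themselves* is an anaphor, so Principle A applies: it must be bound in its binding domain.
Binding domain of *themselves₆*: the embedded TP, whose subject is the engineers₂.
*the students₁* c-commands the anaphor but is outside its binding domain → cannot satisfy Principle A.
*the engineers₂* c-commands the anaphor within its binding domain → licit binder.
*the pilots₃* does not c-command the anaphor → cannot bind it.
*the dancers₄* does not c-command the anaphor → cannot bind it.
*the twins₅* does not c-command the anaphor → cannot bind it.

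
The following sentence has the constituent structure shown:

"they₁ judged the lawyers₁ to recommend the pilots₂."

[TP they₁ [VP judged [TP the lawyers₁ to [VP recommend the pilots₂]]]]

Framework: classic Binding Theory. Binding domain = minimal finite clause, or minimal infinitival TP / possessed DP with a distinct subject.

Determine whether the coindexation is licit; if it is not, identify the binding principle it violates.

The two coindexed NPs are *they₁* and *the lawyers₁*.
*the lawyers₁* is an R-expression. Principle C requires it to be free everywhere.
*they₁* c-commands it and carries the same index.
The R-expression is bound → Principle C violation.

Principle C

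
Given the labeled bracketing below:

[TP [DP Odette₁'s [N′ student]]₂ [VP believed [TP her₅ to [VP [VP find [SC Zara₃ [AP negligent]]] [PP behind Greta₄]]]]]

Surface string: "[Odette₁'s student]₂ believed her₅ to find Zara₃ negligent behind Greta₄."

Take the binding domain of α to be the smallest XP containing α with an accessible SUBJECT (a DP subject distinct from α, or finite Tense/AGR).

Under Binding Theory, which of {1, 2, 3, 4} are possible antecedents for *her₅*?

{1}

*her* is a pronoun, so Principle B applies: it must be free in its binding domain.
Binding domain of *her₅*: the matrix TP, whose subject is [Odette₁'s student]₂.
*Odette₁* and the pronoun do not c-command one another → neither Principle B nor Principle C is at stake; coindexation permitted.
*[Odette₁'s student]₂* c-commands the pronoun within its binding domain → coindexation would violate Principle B.
*Zara₃*: the pronoun c-commands this R-expression → coindexation would violate Principle C on *Zara₃*.
*Greta₄*: the pronoun c-commands this R-expression → coindexation would violate Principle C on *Greta₄*.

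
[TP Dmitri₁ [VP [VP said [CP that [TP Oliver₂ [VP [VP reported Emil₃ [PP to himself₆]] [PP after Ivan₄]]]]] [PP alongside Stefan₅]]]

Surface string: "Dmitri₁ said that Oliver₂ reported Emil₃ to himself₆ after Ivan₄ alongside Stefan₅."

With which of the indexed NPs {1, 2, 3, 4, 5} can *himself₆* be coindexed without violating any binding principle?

*himself* is an anaphor, so Principle A applies: it must be bound in its binding domain.
Binding domain of *himself₆*: the embedded TP, whose subject is Oliver₂.
*Dmitri₁* c-commands the anaphor but is outside its binding domain → cannot satisfy Principle A.
*Oliver₂* c-commands the anaphor within its binding domain → licit binder.
*Emil₃* c-commands the anaphor within its binding domain → licit binder.
*Ivan₄* does not c-command the anaphor → cannot bind it.
*Stefan₅* does not c-command the anaphor → cannot bind it.

{2, 3}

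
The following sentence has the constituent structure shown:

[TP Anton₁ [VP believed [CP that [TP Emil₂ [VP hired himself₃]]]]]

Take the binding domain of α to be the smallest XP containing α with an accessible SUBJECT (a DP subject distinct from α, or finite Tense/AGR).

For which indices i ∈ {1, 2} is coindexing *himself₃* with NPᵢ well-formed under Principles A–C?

{2}

*himself* is an anaphor, so Principle A applies: it must be bound in its binding domain.
Binding domain of *himself₃*: the embedded TP, whose subject is Emil₂.
*Anton₁* c-commands the anaphor but is outside its binding domain → cannot satisfy Principle A.
*Emil₂* c-commands the anaphor within its binding domain → licit binder.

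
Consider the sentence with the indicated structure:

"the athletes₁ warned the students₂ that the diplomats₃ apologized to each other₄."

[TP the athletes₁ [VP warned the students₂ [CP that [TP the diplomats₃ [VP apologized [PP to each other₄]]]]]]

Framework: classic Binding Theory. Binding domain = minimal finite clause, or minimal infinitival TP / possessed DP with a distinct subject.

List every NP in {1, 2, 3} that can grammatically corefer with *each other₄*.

*each other* is an anaphor, so Principle A applies: it must be bound in its binding domain.
Binding domain of *each other₄*: the embedded TP, whose subject is the diplomats₃.
*the athletes₁* c-commands the anaphor but is outside its binding domain → cannot satisfy Principle A.
*the students₂* c-commands the anaphor but is outside its binding domain → cannot satisfy Principle A.
*the diplomats₃* c-commands the anaphor within its binding domain → licit binder.

{3}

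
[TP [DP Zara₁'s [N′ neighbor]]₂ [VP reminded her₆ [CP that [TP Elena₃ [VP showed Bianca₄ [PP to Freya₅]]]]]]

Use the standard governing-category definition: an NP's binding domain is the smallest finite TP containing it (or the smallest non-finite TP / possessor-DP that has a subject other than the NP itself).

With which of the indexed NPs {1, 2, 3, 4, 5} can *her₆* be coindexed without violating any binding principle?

{1}

*her* is a pronoun, so Principle B applies: it must be free in its binding domain.
Binding domain of *her₆*: the matrix TP, whose subject is [Zara₁'s neighbor]₂.
*Zara₁* and the pronoun do not c-command one another → neither Principle B nor Principle C is at stake; coindexation permitted.
*[Zara₁'s neighbor]₂* c-commands the pronoun within its binding domain → coindexation would violate Principle B.
*Elena₃*: the pronoun c-commands this R-expression → coindexation would violate Principle C on *Elena₃*.
*Bianca₄*: the pronoun c-commands this R-expression → coindexation would violate Principle C on *Bianca₄*.
*Freya₅*: the pronoun c-commands this R-expression → coindexation would violate Principle C on *Freya₅*.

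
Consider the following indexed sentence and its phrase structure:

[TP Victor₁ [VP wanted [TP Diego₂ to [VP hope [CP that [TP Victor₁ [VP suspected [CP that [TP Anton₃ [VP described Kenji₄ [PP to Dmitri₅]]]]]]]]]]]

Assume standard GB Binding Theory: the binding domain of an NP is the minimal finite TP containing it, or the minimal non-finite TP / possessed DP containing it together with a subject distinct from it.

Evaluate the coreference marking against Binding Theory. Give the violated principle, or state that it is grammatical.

The two coindexed NPs are *Victor₁* (the lower occurrence) and *Victor₁* (the higher occurrence).
*Victor₁* (the lower occurrence) is an R-expression. Principle C requires it to be free everywhere.
*Victor₁* (the higher occurrence) c-commands it and carries the same index.
The R-expression is bound → Principle C violation.

Principle C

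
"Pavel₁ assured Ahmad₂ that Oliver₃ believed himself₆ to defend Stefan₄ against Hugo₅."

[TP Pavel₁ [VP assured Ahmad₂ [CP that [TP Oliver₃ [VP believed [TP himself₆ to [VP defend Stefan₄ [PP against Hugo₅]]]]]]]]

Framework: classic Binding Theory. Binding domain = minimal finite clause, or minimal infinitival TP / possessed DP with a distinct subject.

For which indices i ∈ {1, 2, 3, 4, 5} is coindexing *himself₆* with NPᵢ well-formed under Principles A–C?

{3}

*himself* is an anaphor, so Principle A applies: it must be bound in its binding domain.
Binding domain of *himself₆*: the embedded TP, whose subject is Oliver₃.
*Pavel₁* c-commands the anaphor but is outside its binding domain → cannot satisfy Principle A.
*Ahmad₂* c-commands the anaphor but is outside its binding domain → cannot satisfy Principle A.
*Oliver₃* c-commands the anaphor within its binding domain → licit binder.
*Stefan₄* does not c-command the anaphor → cannot bind it.
*Hugo₅* does not c-command the anaphor → cannot bind it.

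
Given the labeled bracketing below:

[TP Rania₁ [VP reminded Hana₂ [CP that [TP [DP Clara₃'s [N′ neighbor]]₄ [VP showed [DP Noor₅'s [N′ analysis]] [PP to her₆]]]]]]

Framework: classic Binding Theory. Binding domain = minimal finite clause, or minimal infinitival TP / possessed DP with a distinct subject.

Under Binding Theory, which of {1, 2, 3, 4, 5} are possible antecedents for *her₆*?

{1, 2, 3, 5}

*her* is a pronoun, so Principle B applies: it must be free in its binding domain.
Binding domain of *her₆*: the embedded TP, whose subject is [Clara₃'s neighbor]₄.
*Rania₁* c-commands the pronoun but from outside its binding domain, and is not c-commanded by it → coindexation permitted.
*Hana₂* c-commands the pronoun but from outside its binding domain, and is not c-commanded by it → coindexation permitted.
*Clara₃* and the pronoun do not c-command one another → neither Principle B nor Principle C is at stake; coindexation permitted.
*[Clara₃'s neighbor]₄* c-commands the pronoun within its binding domain → coindexation would violate Principle B.
*Noor₅* and the pronoun do not c-command one another → neither Principle B nor Principle C is at stake; coindexation permitted.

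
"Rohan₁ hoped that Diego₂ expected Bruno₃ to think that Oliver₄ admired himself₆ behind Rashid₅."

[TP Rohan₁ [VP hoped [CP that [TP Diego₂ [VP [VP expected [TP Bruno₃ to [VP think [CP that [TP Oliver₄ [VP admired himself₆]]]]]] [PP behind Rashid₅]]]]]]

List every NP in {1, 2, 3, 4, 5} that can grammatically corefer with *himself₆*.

*himself* is an anaphor, so Principle A applies: it must be bound in its binding domain.
Binding domain of *himself₆*: the embedded TP, whose subject is Oliver₄.
*Rohan₁* c-commands the anaphor but is outside its binding domain → cannot satisfy Principle A.
*Diego₂* c-commands the anaphor but is outside its binding domain → cannot satisfy Principle A.
*Bruno₃* c-commands the anaphor but is outside its binding domain → cannot satisfy Principle A.
*Oliver₄* c-commands the anaphor within its binding domain → licit binder.
*Rashid₅* does not c-command the anaphor → cannot bind it.

{4}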